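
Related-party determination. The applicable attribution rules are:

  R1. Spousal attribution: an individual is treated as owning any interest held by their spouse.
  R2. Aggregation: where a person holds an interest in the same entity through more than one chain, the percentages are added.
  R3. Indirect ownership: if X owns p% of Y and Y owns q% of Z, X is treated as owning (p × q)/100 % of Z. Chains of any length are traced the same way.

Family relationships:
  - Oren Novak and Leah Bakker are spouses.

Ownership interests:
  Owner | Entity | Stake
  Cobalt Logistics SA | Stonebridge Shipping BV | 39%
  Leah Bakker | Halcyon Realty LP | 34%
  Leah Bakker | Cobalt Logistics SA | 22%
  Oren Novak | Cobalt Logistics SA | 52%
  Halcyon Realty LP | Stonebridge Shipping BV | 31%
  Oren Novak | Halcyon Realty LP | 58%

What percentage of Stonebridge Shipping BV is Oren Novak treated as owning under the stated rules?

By spousal attribution (R1), Oren Novak is treated as also owning Leah Bakker's interest in Cobalt Logistics SA, giving 52% + 22% = 74%.
By spousal attribution (R1), Oren Novak is treated as also owning Leah Bakker's interest in Halcyon Realty LP, giving 58% + 34% = 92%.
Chain via Cobalt Logistics SA (R3): 74% × 39% = 28.86% of Stonebridge Shipping BV.
Chain via Halcyon Realty LP (R3): 92% × 31% = 28.52% of Stonebridge Shipping BV.
Aggregating (R2): 28.86% + 28.52% = 57.38%.

57.38%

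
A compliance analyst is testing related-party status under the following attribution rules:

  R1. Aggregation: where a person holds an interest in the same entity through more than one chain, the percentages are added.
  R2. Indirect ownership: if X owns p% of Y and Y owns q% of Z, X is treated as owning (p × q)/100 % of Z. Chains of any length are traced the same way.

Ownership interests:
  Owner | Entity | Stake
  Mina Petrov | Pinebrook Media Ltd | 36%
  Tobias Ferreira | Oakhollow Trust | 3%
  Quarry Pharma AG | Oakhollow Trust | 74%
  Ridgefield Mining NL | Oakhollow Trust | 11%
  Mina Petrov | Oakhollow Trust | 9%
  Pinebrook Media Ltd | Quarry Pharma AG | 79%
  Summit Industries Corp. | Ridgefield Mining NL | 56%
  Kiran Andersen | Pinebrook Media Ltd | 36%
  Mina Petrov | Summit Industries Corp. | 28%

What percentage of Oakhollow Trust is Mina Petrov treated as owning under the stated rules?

31.7704%

Chain via Summit Industries Corp. → Ridgefield Mining NL (R2): 28% × 56% × 11% = 1.7248% of Oakhollow Trust.
Chain via Pinebrook Media Ltd → Quarry Pharma AG (R2): 36% × 79% × 74% = 21.0456% of Oakhollow Trust.
Direct interest in Oakhollow Trust: 9%.
Aggregating (R1): 1.7248% + 21.0456% + 9% = 31.7704%.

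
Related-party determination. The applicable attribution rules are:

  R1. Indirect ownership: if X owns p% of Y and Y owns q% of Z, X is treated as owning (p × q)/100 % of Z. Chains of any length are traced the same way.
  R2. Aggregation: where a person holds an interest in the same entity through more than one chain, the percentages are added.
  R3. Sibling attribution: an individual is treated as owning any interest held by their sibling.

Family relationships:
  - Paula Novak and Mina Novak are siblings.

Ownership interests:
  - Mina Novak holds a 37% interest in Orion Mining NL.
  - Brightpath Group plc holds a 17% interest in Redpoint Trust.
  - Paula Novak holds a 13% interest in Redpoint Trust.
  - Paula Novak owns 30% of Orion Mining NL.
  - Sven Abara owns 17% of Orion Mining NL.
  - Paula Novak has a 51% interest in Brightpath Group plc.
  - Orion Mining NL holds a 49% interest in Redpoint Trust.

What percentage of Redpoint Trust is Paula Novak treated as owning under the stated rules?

By sibling attribution (R3), Paula Novak is treated as also owning Mina Novak's interest in Orion Mining NL, giving 30% + 37% = 67%.
Chain via Brightpath Group plc (R1): 51% × 17% = 8.67% of Redpoint Trust.
Chain via Orion Mining NL (R1): 67% × 49% = 32.83% of Redpoint Trust.
Direct interest in Redpoint Trust: 13%.
Aggregating (R2): 8.67% + 32.83% + 13% = 54.5%.

54.5%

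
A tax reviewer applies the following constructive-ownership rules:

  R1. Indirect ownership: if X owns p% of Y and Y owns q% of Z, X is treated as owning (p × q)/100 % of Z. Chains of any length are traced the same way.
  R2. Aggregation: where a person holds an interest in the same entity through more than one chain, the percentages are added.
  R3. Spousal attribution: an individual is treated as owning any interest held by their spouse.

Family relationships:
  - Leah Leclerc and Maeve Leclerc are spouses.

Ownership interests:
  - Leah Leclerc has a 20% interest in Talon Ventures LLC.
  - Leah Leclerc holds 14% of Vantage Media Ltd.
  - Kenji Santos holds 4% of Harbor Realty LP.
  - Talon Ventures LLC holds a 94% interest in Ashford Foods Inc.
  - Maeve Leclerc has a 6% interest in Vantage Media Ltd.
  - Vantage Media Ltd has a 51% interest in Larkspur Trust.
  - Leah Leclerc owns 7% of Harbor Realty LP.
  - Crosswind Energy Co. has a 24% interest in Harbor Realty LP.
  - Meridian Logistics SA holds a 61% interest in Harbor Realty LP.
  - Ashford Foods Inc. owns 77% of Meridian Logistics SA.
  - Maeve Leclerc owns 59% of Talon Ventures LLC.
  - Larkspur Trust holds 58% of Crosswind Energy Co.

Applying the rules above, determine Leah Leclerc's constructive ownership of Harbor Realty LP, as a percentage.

43.299762%

By spousal attribution (R3), Leah Leclerc is treated as also owning Maeve Leclerc's interest in Vantage Media Ltd, giving 14% + 6% = 20%.
By spousal attribution (R3), Leah Leclerc is treated as also owning Maeve Leclerc's interest in Talon Ventures LLC, giving 20% + 59% = 79%.
Chain via Vantage Media Ltd → Larkspur Trust → Crosswind Energy Co. (R1): 20% × 51% × 58% × 24% = 1.41984% of Harbor Realty LP.
Chain via Talon Ventures LLC → Ashford Foods Inc. → Meridian Logistics SA (R1): 79% × 94% × 77% × 61% = 34.879922% of Harbor Realty LP.
Direct interest in Harbor Realty LP: 7%.
Aggregating (R2): 1.41984% + 34.879922% + 7% = 43.299762%.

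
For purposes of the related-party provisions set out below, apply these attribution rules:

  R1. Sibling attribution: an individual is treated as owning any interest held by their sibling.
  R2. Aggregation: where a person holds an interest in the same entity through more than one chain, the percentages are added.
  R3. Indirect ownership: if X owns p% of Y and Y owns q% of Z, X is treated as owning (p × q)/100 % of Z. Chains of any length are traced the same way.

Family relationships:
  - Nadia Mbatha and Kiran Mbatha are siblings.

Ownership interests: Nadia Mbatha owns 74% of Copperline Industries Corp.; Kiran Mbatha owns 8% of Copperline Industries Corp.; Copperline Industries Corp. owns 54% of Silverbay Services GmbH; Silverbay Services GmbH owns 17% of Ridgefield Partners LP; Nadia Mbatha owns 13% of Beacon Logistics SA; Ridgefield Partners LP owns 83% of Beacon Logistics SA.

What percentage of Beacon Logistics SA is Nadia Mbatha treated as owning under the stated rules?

By sibling attribution (R1), Nadia Mbatha is treated as also owning Kiran Mbatha's interest in Copperline Industries Corp, giving 74% + 8% = 82%.
Chain via Copperline Industries Corp. → Silverbay Services GmbH → Ridgefield Partners LP (R3): 82% × 54% × 17% × 83% = 6.247908% of Beacon Logistics SA.
Direct interest in Beacon Logistics SA: 13%.
Aggregating (R2): 6.247908% + 13% = 19.247908%.

19.247908%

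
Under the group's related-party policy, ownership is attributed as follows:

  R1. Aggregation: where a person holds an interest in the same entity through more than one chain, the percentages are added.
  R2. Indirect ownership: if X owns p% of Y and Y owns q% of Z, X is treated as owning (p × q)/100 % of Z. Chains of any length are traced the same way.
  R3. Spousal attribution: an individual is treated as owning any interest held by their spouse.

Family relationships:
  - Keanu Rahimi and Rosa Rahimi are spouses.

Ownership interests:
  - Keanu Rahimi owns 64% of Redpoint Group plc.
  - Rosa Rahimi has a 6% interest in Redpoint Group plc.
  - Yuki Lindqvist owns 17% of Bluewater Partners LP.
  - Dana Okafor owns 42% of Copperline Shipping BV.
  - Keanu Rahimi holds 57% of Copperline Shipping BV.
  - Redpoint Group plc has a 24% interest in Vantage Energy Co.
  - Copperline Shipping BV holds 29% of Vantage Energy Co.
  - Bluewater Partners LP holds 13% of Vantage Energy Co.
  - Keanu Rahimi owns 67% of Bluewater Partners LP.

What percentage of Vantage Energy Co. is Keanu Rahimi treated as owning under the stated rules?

By spousal attribution (R3), Keanu Rahimi is treated as also owning Rosa Rahimi's interest in Redpoint Group plc, giving 64% + 6% = 70%.
Chain via Copperline Shipping BV (R2): 57% × 29% = 16.53% of Vantage Energy Co.
Chain via Bluewater Partners LP (R2): 67% × 13% = 8.71% of Vantage Energy Co.
Chain via Redpoint Group plc (R2): 70% × 24% = 16.8% of Vantage Energy Co.
Aggregating (R1): 16.53% + 8.71% + 16.8% = 42.04%.

42.04%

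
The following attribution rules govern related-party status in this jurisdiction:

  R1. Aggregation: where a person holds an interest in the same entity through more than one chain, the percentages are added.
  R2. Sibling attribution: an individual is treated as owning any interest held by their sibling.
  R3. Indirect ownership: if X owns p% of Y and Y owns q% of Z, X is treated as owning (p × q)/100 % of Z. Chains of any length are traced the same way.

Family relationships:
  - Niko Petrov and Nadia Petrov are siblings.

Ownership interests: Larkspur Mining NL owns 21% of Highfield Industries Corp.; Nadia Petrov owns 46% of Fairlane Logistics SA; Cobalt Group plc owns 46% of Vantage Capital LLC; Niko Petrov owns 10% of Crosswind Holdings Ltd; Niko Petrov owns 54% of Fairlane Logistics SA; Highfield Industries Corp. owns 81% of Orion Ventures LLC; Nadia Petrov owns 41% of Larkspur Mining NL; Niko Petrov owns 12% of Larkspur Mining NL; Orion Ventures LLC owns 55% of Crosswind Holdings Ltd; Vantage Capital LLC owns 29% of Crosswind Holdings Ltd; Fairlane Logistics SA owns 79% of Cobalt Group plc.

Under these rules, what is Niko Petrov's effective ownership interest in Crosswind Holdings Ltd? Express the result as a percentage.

25.497015%

By sibling attribution (R2), Niko Petrov is treated as also owning Nadia Petrov's interest in Larkspur Mining NL, giving 12% + 41% = 53%.
By sibling attribution (R2), Niko Petrov is treated as also owning Nadia Petrov's interest in Fairlane Logistics SA, giving 54% + 46% = 100%.
Chain via Larkspur Mining NL → Highfield Industries Corp. → Orion Ventures LLC (R3): 53% × 21% × 81% × 55% = 4.958415% of Crosswind Holdings Ltd.
Chain via Fairlane Logistics SA → Cobalt Group plc → Vantage Capital LLC (R3): 100% × 79% × 46% × 29% = 10.5386% of Crosswind Holdings Ltd.
Direct interest in Crosswind Holdings Ltd: 10%.
Aggregating (R1): 4.958415% + 10.5386% + 10% = 25.497015%.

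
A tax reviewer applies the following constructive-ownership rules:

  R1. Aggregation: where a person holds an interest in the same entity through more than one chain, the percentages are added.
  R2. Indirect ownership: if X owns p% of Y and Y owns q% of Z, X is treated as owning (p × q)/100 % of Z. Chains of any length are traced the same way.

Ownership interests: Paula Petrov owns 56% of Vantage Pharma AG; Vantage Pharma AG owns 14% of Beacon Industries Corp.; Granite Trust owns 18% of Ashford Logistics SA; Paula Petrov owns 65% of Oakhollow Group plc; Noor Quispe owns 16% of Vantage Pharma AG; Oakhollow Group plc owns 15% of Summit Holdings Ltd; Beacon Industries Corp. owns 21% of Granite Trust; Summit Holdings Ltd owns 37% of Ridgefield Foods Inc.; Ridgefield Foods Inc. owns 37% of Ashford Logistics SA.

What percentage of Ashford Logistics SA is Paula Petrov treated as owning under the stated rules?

Chain via Oakhollow Group plc → Summit Holdings Ltd → Ridgefield Foods Inc. (R2): 65% × 15% × 37% × 37% = 1.334775% of Ashford Logistics SA.
Chain via Vantage Pharma AG → Beacon Industries Corp. → Granite Trust (R2): 56% × 14% × 21% × 18% = 0.296352% of Ashford Logistics SA.
Aggregating (R1): 1.334775% + 0.296352% = 1.631127%.

1.631127%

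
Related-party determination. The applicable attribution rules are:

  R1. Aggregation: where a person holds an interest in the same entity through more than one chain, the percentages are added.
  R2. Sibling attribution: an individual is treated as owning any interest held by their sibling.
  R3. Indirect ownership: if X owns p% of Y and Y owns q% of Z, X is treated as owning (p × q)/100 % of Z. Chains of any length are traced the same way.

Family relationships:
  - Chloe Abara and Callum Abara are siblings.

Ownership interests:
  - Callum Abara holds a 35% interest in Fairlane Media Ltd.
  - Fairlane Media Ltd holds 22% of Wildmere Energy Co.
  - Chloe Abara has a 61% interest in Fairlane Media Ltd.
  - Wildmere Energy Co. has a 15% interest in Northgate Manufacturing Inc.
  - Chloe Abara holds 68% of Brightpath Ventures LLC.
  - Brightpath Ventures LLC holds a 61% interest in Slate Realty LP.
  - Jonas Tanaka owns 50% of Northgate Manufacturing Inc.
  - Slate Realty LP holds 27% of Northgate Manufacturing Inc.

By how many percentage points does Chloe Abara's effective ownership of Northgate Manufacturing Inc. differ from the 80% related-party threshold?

65.6324

By sibling attribution (R2), Chloe Abara is treated as also owning Callum Abara's interest in Fairlane Media Ltd, giving 61% + 35% = 96%.
Chain via Fairlane Media Ltd → Wildmere Energy Co. (R3): 96% × 22% × 15% = 3.168% of Northgate Manufacturing Inc.
Chain via Brightpath Ventures LLC → Slate Realty LP (R3): 68% × 61% × 27% = 11.1996% of Northgate Manufacturing Inc.
Aggregating (R1): 3.168% + 11.1996% = 14.3676%.
14.3676% falls short of the 80% threshold by 65.6324 percentage points.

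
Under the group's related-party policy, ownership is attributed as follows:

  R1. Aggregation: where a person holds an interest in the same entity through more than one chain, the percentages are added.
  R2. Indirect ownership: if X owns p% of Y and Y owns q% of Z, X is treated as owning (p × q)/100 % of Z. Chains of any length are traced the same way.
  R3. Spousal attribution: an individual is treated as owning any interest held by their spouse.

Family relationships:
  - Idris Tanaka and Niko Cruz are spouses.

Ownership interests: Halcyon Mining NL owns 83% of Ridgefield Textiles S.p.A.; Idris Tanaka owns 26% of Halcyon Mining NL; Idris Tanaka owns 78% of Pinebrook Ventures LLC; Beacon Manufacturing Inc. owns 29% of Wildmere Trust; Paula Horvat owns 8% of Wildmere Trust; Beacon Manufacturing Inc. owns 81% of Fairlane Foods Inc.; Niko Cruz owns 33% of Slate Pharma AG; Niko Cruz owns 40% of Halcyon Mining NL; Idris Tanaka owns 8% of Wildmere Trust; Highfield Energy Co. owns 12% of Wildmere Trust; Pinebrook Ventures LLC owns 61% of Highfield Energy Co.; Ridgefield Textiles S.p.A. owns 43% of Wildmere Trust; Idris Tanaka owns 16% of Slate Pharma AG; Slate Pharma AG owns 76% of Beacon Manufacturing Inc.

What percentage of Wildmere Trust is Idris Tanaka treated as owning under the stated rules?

By spousal attribution (R3), Idris Tanaka is treated as also owning Niko Cruz's interest in Halcyon Mining NL, giving 26% + 40% = 66%.
By spousal attribution (R3), Idris Tanaka is treated as also owning Niko Cruz's interest in Slate Pharma AG, giving 16% + 33% = 49%.
Chain via Pinebrook Ventures LLC → Highfield Energy Co. (R2): 78% × 61% × 12% = 5.7096% of Wildmere Trust.
Chain via Halcyon Mining NL → Ridgefield Textiles S.p.A. (R2): 66% × 83% × 43% = 23.5554% of Wildmere Trust.
Chain via Slate Pharma AG → Beacon Manufacturing Inc. (R2): 49% × 76% × 29% = 10.7996% of Wildmere Trust.
Direct interest in Wildmere Trust: 8%.
Aggregating (R1): 5.7096% + 23.5554% + 10.7996% + 8% = 48.0646%.

48.0646%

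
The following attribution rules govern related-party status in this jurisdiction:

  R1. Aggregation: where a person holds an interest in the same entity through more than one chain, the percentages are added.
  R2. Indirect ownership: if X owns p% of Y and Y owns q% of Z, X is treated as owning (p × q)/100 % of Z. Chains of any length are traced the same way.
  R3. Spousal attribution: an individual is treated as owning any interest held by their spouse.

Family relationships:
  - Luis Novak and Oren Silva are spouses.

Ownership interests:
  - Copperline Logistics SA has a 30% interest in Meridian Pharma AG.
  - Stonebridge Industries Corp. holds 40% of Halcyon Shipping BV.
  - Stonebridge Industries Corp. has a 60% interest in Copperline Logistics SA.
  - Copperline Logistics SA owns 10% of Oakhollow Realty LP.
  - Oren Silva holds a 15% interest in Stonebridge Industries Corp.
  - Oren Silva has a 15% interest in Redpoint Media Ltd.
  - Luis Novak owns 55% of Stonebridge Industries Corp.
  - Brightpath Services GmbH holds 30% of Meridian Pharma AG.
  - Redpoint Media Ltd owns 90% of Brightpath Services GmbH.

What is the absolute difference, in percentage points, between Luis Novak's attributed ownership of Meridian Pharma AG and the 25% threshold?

8.35

By spousal attribution (R3), Luis Novak is treated as also owning Oren Silva's interest in Stonebridge Industries Corp, giving 55% + 15% = 70%.
By spousal attribution (R3), Luis Novak is treated as owning Oren Silva's 15% interest in Redpoint Media Ltd.
Chain via Stonebridge Industries Corp. → Copperline Logistics SA (R2): 70% × 60% × 30% = 12.6% of Meridian Pharma AG.
Chain via Redpoint Media Ltd → Brightpath Services GmbH (R2): 15% × 90% × 30% = 4.05% of Meridian Pharma AG.
Aggregating (R1): 12.6% + 4.05% = 16.65%.
16.65% falls short of the 25% threshold by 8.35 percentage points.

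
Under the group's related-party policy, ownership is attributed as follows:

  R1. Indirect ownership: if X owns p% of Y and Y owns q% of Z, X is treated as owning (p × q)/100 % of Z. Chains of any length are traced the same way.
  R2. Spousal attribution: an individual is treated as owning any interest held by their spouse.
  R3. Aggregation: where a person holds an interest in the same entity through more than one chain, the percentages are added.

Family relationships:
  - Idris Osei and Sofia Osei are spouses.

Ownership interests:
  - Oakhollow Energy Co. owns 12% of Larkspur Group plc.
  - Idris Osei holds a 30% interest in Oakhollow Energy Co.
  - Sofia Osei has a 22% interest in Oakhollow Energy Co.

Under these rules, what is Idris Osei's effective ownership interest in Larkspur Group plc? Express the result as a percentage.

By spousal attribution (R2), Idris Osei is treated as also owning Sofia Osei's interest in Oakhollow Energy Co, giving 30% + 22% = 52%.
Chain via Oakhollow Energy Co. (R1): 52% × 12% = 6.24% of Larkspur Group plc.

6.24%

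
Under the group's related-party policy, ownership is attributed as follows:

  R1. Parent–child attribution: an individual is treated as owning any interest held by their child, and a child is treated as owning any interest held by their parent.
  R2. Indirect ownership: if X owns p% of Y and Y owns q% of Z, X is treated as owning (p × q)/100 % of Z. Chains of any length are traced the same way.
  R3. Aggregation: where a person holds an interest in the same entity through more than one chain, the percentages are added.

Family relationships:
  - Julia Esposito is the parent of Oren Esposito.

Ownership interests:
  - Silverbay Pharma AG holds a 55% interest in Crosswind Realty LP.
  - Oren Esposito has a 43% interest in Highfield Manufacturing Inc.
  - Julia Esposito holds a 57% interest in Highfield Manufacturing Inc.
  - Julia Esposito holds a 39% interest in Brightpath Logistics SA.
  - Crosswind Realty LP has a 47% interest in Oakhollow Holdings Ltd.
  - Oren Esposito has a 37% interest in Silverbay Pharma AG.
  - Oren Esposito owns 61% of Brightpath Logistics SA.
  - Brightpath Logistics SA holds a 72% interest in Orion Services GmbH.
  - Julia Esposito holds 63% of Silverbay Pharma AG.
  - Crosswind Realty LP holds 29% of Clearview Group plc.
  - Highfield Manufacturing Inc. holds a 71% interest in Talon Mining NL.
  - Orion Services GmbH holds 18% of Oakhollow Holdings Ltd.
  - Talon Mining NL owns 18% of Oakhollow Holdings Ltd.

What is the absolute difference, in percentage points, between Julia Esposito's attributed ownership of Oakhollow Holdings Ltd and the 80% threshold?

By parent–child attribution (R1), Julia Esposito is treated as also owning Oren Esposito's interest in Highfield Manufacturing Inc, giving 57% + 43% = 100%.
By parent–child attribution (R1), Julia Esposito is treated as also owning Oren Esposito's interest in Brightpath Logistics SA, giving 39% + 61% = 100%.
By parent–child attribution (R1), Julia Esposito is treated as also owning Oren Esposito's interest in Silverbay Pharma AG, giving 63% + 37% = 100%.
Chain via Highfield Manufacturing Inc. → Talon Mining NL (R2): 100% × 71% × 18% = 12.78% of Oakhollow Holdings Ltd.
Chain via Brightpath Logistics SA → Orion Services GmbH (R2): 100% × 72% × 18% = 12.96% of Oakhollow Holdings Ltd.
Chain via Silverbay Pharma AG → Crosswind Realty LP (R2): 100% × 55% × 47% = 25.85% of Oakhollow Holdings Ltd.
Aggregating (R3): 12.78% + 12.96% + 25.85% = 51.59%.
51.59% falls short of the 80% threshold by 28.41 percentage points.

28.41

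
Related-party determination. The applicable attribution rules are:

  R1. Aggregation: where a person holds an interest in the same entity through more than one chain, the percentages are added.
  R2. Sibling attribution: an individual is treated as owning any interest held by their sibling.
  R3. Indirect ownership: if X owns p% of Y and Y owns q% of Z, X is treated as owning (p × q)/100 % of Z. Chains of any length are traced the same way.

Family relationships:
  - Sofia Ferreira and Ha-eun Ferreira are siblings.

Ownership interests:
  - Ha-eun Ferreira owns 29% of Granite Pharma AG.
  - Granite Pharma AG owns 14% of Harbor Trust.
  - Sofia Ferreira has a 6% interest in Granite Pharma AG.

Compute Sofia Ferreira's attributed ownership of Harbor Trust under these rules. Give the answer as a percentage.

4.9%

By sibling attribution (R2), Sofia Ferreira is treated as also owning Ha-eun Ferreira's interest in Granite Pharma AG, giving 6% + 29% = 35%.
Chain via Granite Pharma AG (R3): 35% × 14% = 4.9% of Harbor Trust.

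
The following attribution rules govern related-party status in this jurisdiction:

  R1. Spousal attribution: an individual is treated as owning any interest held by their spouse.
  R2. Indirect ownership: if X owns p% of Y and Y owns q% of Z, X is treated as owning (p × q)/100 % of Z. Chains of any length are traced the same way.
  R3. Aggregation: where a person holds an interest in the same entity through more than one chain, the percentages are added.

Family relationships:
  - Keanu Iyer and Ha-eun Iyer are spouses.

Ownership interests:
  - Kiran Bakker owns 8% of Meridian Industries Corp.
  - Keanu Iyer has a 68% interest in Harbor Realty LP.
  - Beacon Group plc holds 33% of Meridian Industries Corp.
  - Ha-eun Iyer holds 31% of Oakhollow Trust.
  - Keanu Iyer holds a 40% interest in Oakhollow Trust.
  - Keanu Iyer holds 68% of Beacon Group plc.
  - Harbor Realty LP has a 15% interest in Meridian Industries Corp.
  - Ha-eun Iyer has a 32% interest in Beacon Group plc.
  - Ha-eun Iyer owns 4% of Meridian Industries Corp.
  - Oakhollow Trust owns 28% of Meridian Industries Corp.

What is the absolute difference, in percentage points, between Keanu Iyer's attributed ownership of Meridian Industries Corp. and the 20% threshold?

47.08

By spousal attribution (R1), Keanu Iyer is treated as also owning Ha-eun Iyer's interest in Oakhollow Trust, giving 40% + 31% = 71%.
By spousal attribution (R1), Keanu Iyer is treated as also owning Ha-eun Iyer's interest in Beacon Group plc, giving 68% + 32% = 100%.
By spousal attribution (R1), Keanu Iyer is treated as owning Ha-eun Iyer's 4% interest in Meridian Industries Corp.
Chain via Oakhollow Trust (R2): 71% × 28% = 19.88% of Meridian Industries Corp.
Chain via Beacon Group plc (R2): 100% × 33% = 33% of Meridian Industries Corp.
Chain via Harbor Realty LP (R2): 68% × 15% = 10.2% of Meridian Industries Corp.
Direct interest in Meridian Industries Corp: 4%.
Aggregating (R3): 19.88% + 33% + 10.2% + 4% = 67.08%.
67.08% exceeds the 20% threshold by 47.08 percentage points.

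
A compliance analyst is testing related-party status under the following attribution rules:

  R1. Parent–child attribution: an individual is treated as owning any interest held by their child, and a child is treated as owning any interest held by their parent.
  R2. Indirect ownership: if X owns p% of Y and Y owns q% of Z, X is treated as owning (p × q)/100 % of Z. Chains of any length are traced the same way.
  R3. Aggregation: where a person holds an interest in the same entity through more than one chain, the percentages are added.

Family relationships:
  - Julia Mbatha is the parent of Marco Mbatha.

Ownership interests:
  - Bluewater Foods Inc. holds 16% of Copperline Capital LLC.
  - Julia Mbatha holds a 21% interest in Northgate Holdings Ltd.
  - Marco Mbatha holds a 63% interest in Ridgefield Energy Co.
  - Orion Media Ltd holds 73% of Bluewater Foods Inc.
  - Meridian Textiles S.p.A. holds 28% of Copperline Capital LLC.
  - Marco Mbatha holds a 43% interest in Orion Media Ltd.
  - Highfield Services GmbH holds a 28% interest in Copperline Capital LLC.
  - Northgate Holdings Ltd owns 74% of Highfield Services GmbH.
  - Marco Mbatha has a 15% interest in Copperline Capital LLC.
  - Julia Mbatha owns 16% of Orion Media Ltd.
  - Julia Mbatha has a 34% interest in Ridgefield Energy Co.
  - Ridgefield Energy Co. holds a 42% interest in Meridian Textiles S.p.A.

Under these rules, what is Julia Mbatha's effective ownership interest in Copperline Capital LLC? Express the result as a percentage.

37.6496%

By parent–child attribution (R1), Julia Mbatha is treated as also owning Marco Mbatha's interest in Ridgefield Energy Co, giving 34% + 63% = 97%.
By parent–child attribution (R1), Julia Mbatha is treated as also owning Marco Mbatha's interest in Orion Media Ltd, giving 16% + 43% = 59%.
By parent–child attribution (R1), Julia Mbatha is treated as owning Marco Mbatha's 15% interest in Copperline Capital LLC.
Chain via Ridgefield Energy Co. → Meridian Textiles S.p.A. (R2): 97% × 42% × 28% = 11.4072% of Copperline Capital LLC.
Chain via Orion Media Ltd → Bluewater Foods Inc. (R2): 59% × 73% × 16% = 6.8912% of Copperline Capital LLC.
Chain via Northgate Holdings Ltd → Highfield Services GmbH (R2): 21% × 74% × 28% = 4.3512% of Copperline Capital LLC.
Direct interest in Copperline Capital LLC: 15%.
Aggregating (R3): 11.4072% + 6.8912% + 4.3512% + 15% = 37.6496%.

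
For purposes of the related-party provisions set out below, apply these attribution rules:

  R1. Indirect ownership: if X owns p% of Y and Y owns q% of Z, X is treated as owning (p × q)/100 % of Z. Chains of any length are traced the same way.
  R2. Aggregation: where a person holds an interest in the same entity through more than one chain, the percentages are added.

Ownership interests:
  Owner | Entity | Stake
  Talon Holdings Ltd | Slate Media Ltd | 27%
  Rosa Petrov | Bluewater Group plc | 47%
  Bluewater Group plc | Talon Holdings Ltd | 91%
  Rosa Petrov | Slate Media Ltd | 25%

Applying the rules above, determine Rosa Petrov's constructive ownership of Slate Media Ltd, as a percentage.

36.5479%

Chain via Bluewater Group plc → Talon Holdings Ltd (R1): 47% × 91% × 27% = 11.5479% of Slate Media Ltd.
Direct interest in Slate Media Ltd: 25%.
Aggregating (R2): 11.5479% + 25% = 36.5479%.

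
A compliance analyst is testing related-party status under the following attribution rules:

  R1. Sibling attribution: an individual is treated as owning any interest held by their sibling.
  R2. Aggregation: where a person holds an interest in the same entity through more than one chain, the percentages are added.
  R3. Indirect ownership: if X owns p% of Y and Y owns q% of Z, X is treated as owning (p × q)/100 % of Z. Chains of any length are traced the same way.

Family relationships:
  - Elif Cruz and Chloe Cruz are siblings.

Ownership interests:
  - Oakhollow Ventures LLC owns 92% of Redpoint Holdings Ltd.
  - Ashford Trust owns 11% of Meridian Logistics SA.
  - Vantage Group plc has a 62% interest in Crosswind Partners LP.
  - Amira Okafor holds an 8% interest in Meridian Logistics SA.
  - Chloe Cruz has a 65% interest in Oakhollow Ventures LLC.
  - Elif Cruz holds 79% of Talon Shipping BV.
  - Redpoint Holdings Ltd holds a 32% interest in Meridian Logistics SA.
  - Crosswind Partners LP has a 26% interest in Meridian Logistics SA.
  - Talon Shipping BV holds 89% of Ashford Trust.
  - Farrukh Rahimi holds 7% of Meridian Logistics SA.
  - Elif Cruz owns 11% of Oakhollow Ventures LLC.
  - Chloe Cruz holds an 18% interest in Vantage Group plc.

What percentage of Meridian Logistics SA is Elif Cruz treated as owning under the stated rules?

By sibling attribution (R1), Elif Cruz is treated as also owning Chloe Cruz's interest in Oakhollow Ventures LLC, giving 11% + 65% = 76%.
By sibling attribution (R1), Elif Cruz is treated as owning Chloe Cruz's 18% interest in Vantage Group plc.
Chain via Oakhollow Ventures LLC → Redpoint Holdings Ltd (R3): 76% × 92% × 32% = 22.3744% of Meridian Logistics SA.
Chain via Talon Shipping BV → Ashford Trust (R3): 79% × 89% × 11% = 7.7341% of Meridian Logistics SA.
Chain via Vantage Group plc → Crosswind Partners LP (R3): 18% × 62% × 26% = 2.9016% of Meridian Logistics SA.
Aggregating (R2): 22.3744% + 7.7341% + 2.9016% = 33.0101%.

33.0101%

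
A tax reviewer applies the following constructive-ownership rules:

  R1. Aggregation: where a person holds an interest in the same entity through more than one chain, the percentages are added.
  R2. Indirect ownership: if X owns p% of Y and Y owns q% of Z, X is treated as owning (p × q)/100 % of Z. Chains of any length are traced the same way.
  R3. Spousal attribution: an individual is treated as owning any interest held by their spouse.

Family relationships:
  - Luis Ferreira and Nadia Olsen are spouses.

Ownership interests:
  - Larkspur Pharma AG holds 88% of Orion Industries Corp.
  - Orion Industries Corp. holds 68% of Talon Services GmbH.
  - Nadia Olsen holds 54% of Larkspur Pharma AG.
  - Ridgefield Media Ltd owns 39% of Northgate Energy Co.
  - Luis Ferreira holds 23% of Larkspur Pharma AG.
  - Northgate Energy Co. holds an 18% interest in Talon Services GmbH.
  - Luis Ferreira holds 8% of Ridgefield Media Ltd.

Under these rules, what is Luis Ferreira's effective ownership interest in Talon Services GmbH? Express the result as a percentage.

By spousal attribution (R3), Luis Ferreira is treated as also owning Nadia Olsen's interest in Larkspur Pharma AG, giving 23% + 54% = 77%.
Chain via Ridgefield Media Ltd → Northgate Energy Co. (R2): 8% × 39% × 18% = 0.5616% of Talon Services GmbH.
Chain via Larkspur Pharma AG → Orion Industries Corp. (R2): 77% × 88% × 68% = 46.0768% of Talon Services GmbH.
Aggregating (R1): 0.5616% + 46.0768% = 46.6384%.

46.6384%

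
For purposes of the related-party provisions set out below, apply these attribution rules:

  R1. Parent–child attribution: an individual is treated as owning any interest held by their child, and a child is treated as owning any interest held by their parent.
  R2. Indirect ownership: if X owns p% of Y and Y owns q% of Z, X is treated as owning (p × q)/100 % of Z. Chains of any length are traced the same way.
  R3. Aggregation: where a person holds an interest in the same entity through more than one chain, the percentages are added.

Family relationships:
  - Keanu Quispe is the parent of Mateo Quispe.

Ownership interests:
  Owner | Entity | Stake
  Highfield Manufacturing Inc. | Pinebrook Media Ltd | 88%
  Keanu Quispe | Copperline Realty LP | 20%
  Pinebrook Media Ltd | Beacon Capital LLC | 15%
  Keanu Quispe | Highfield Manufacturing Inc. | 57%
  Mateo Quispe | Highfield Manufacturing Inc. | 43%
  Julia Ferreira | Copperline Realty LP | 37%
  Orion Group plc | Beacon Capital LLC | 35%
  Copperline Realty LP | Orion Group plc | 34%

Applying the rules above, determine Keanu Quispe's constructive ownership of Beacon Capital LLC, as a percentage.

By parent–child attribution (R1), Keanu Quispe is treated as also owning Mateo Quispe's interest in Highfield Manufacturing Inc, giving 57% + 43% = 100%.
Chain via Copperline Realty LP → Orion Group plc (R2): 20% × 34% × 35% = 2.38% of Beacon Capital LLC.
Chain via Highfield Manufacturing Inc. → Pinebrook Media Ltd (R2): 100% × 88% × 15% = 13.2% of Beacon Capital LLC.
Aggregating (R3): 2.38% + 13.2% = 15.58%.

15.58%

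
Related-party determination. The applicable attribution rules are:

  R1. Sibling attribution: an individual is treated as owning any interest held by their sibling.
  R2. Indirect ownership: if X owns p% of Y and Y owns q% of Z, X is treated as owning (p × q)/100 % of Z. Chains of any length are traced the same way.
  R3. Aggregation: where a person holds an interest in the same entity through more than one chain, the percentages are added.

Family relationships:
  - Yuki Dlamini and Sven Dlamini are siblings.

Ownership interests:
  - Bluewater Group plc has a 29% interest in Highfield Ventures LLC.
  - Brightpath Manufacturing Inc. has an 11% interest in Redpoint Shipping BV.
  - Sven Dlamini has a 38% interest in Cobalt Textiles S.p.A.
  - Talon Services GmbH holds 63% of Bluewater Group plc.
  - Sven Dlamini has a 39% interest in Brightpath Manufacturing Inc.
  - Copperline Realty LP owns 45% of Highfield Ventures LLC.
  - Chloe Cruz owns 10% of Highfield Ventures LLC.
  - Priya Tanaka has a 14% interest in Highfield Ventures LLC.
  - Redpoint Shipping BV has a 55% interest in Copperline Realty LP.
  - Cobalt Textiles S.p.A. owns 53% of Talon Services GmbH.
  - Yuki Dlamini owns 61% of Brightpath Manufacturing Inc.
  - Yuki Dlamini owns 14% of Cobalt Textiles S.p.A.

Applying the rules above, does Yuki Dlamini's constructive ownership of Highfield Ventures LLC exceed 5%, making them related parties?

By sibling attribution (R1), Yuki Dlamini is treated as also owning Sven Dlamini's interest in Cobalt Textiles S.p.A, giving 14% + 38% = 52%.
By sibling attribution (R1), Yuki Dlamini is treated as also owning Sven Dlamini's interest in Brightpath Manufacturing Inc, giving 61% + 39% = 100%.
Chain via Cobalt Textiles S.p.A. → Talon Services GmbH → Bluewater Group plc (R2): 52% × 53% × 63% × 29% = 5.035212% of Highfield Ventures LLC.
Chain via Brightpath Manufacturing Inc. → Redpoint Shipping BV → Copperline Realty LP (R2): 100% × 11% × 55% × 45% = 2.7225% of Highfield Ventures LLC.
Aggregating (R3): 5.035212% + 2.7225% = 7.757712%.
7.757712% exceeds the 5% threshold, so Yuki is a related party to Highfield Ventures LLC.

Yes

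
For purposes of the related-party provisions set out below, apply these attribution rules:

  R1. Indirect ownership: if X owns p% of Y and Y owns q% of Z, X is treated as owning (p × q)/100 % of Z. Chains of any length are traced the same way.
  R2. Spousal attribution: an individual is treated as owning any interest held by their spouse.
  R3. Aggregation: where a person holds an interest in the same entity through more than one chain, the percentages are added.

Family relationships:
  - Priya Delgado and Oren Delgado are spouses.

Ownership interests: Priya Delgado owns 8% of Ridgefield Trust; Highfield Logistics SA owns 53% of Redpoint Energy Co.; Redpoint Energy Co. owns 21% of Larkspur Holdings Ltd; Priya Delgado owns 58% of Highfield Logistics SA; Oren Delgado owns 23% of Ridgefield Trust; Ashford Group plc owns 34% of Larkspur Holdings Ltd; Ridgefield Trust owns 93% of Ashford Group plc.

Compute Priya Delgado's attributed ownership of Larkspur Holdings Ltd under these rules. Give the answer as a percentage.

By spousal attribution (R2), Priya Delgado is treated as also owning Oren Delgado's interest in Ridgefield Trust, giving 8% + 23% = 31%.
Chain via Highfield Logistics SA → Redpoint Energy Co. (R1): 58% × 53% × 21% = 6.4554% of Larkspur Holdings Ltd.
Chain via Ridgefield Trust → Ashford Group plc (R1): 31% × 93% × 34% = 9.8022% of Larkspur Holdings Ltd.
Aggregating (R3): 6.4554% + 9.8022% = 16.2576%.

16.2576%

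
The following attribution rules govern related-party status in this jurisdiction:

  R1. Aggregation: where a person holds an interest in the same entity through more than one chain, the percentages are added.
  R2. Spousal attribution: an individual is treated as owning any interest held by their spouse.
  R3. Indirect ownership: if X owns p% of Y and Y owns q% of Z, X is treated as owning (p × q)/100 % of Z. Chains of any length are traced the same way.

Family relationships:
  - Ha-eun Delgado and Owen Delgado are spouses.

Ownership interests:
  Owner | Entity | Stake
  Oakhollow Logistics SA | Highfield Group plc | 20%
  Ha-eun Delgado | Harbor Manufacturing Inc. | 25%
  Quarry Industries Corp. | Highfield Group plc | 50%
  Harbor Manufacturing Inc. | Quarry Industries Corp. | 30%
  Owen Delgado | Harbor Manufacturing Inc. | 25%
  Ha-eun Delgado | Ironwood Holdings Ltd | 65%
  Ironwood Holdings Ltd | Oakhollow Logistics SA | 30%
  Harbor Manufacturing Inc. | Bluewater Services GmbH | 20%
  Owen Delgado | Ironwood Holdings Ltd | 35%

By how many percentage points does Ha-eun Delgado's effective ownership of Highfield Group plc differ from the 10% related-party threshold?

By spousal attribution (R2), Ha-eun Delgado is treated as also owning Owen Delgado's interest in Ironwood Holdings Ltd, giving 65% + 35% = 100%.
By spousal attribution (R2), Ha-eun Delgado is treated as also owning Owen Delgado's interest in Harbor Manufacturing Inc, giving 25% + 25% = 50%.
Chain via Ironwood Holdings Ltd → Oakhollow Logistics SA (R3): 100% × 30% × 20% = 6% of Highfield Group plc.
Chain via Harbor Manufacturing Inc. → Quarry Industries Corp. (R3): 50% × 30% × 50% = 7.5% of Highfield Group plc.
Aggregating (R1): 6% + 7.5% = 13.5%.
13.5% exceeds the 10% threshold by 3.5 percentage points.

3.5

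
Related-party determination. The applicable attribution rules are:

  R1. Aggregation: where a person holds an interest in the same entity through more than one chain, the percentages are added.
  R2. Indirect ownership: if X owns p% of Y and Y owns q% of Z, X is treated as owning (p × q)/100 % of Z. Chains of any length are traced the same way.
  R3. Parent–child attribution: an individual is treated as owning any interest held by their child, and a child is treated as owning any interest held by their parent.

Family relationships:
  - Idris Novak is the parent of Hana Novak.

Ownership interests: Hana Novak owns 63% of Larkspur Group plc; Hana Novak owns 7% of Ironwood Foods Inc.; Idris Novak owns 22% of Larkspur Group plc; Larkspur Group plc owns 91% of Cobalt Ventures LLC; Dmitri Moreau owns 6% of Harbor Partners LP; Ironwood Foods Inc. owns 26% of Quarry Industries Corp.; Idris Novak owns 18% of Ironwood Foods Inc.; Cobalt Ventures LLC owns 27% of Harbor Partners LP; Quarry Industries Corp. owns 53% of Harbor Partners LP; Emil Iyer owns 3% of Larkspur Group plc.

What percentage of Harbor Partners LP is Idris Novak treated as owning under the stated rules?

24.3295%

By parent–child attribution (R3), Idris Novak is treated as also owning Hana Novak's interest in Ironwood Foods Inc, giving 18% + 7% = 25%.
By parent–child attribution (R3), Idris Novak is treated as also owning Hana Novak's interest in Larkspur Group plc, giving 22% + 63% = 85%.
Chain via Ironwood Foods Inc. → Quarry Industries Corp. (R2): 25% × 26% × 53% = 3.445% of Harbor Partners LP.
Chain via Larkspur Group plc → Cobalt Ventures LLC (R2): 85% × 91% × 27% = 20.8845% of Harbor Partners LP.
Aggregating (R1): 3.445% + 20.8845% = 24.3295%.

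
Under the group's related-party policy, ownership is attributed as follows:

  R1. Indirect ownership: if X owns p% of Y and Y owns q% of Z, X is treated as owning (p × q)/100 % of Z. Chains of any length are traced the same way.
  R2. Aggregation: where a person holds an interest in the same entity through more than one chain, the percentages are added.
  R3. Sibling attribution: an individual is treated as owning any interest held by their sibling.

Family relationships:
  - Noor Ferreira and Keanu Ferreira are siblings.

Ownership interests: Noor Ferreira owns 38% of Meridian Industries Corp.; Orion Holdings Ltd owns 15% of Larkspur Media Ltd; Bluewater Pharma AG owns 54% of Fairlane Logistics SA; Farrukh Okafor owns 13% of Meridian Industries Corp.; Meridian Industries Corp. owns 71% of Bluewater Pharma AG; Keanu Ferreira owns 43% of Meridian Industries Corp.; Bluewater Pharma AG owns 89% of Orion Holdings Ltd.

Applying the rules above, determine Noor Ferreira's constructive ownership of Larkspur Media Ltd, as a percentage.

By sibling attribution (R3), Noor Ferreira is treated as also owning Keanu Ferreira's interest in Meridian Industries Corp, giving 38% + 43% = 81%.
Chain via Meridian Industries Corp. → Bluewater Pharma AG → Orion Holdings Ltd (R1): 81% × 71% × 89% × 15% = 7.677585% of Larkspur Media Ltd.

7.677585%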